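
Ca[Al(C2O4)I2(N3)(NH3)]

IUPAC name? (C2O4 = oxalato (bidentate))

calcium ammineazidodiiodooxalatoaluminate(III)

The 1 calcium counter-ion carries a total charge of +2, so each complex ion is 2−.
Ligand charges: 2×iodo (-1 each), 1×oxalato (-2 each), 1×ammine (neutral), 1×azido (-1 each); total -5. So Al + (-5) = 2−, giving Al = +3.
Ligands are named alphabetically: ammine before azido before iodo before oxalato.
The complex ion is anionic, so aluminium takes the -ate form aluminate(III).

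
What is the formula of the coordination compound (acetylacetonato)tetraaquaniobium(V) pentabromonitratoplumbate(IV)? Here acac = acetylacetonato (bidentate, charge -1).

[Nb(acac)(H2O)4][PbBr5(NO3)]2

Cation [Nb…]: ligand charges -1, Nb(V) ⇒ ion charge 4+.
Anion [Pb…]: ligand charges -6, Pb(IV) ⇒ ion charge 2−.
One 4+ cation requires 2 of the 2− anion.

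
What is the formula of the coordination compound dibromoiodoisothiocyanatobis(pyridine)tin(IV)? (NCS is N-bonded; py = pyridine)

[SnBr2I(NCS)(py)2]

Ligands: 1 iodo (I, -1), 1 isothiocyanato (NCS, -1), 2 pyridine (py, neutral), 2 bromo (Br, -1). Ligand charge sum = -4.
With Sn in oxidation state +4, the complex ion is [Sn...].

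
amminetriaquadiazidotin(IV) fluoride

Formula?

Ligands: 2 azido (N3, -1), 1 ammine (NH3, neutral), 3 aqua (H2O, neutral). Ligand charge sum = -2.
With Sn in oxidation state +4, the complex ion is [Sn...]^2+.
Charge balance with fluoride (-1) requires 1 complex ion per 2 fluoride.

[Sn(H2O)3(N3)2(NH3)]F2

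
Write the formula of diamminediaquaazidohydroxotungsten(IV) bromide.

Ligands: 2 aqua (H2O, neutral), 2 ammine (NH3, neutral), 1 azido (N3, -1), 1 hydroxo (OH, -1). Ligand charge sum = -2.
With W in oxidation state +4, the complex ion is [W...]^2+.
Charge balance with bromide (-1) requires 1 complex ion per 2 bromide.

[W(H2O)2(N3)(NH3)2(OH)]Br2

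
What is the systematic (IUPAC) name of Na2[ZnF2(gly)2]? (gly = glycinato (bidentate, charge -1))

The 2 sodium counter-ions carry a total charge of +2, so each complex ion is 2−.
Ligand charges: 2×fluoro (-1 each), 2×glycinato (-1 each); total -4. So Zn + (-4) = 2−, giving Zn = +2.
Ligands are named alphabetically: fluoro before glycinato.
The complex ion is anionic, so zinc takes the -ate form zincate(II).

sodium difluorobis(glycinato)zincate(II)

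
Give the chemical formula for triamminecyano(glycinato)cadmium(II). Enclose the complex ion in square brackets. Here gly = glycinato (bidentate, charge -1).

Ligands: 3 ammine (NH3, neutral), 1 glycinato (gly, -1), 1 cyano (CN, -1). Ligand charge sum = -2.
With Cd in oxidation state +2, the complex ion is [Cd...].

[Cd(CN)(gly)(NH3)3]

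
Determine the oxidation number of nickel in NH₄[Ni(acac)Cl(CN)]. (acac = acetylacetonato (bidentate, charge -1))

1 ammonium outside the brackets (+1 each) → the complex ion is 1−.
Ligand charges: 1×acac = -1; 1×Cl = -1; 1×CN = -1; sum -3.
Ni + (-3) = 1− ⇒ Ni is +2.

+2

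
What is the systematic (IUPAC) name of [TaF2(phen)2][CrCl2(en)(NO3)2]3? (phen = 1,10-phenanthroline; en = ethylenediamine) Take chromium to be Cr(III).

Cr is given as +3; the anion's ligand charges sum to -4, so the complex anion is 1−.
With 3 anions per cation, the cation must be 3×1 = 3+.
Cation: ligand charges sum to -2; for the ion to be 3+, Ta = +5.

difluorobis(1,10-phenanthroline)tantalum(V) dichloro(ethylenediamine)dinitratochromate(III)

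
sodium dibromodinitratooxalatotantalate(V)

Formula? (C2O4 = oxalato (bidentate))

Ligands: 2 nitrato (NO3, -1), 2 bromo (Br, -1), 1 oxalato (C2O4, -2). Ligand charge sum = -6.
With Ta in oxidation state +5, the complex ion is [Ta...]^1−.
Charge balance with sodium (+1) requires 1 complex ion per 1 sodium.

Na[TaBr2(C2O4)(NO3)2]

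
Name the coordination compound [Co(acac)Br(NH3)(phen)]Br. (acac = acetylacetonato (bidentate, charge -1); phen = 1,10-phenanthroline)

(acetylacetonato)amminebromo(1,10-phenanthroline)cobalt(III) bromide

The 1 bromide counter-ion carries a total charge of -1, so each complex ion is 1+.
Ligand charges: 1×bromo (-1 each), 1×ammine (neutral), 1×acetylacetonato (-1 each), 1×1,10-phenanthroline (neutral); total -2. So Co + (-2) = 1+, giving Co = +3.
Ligands are named alphabetically: acetylacetonato before ammine before bromo before phenanthroline.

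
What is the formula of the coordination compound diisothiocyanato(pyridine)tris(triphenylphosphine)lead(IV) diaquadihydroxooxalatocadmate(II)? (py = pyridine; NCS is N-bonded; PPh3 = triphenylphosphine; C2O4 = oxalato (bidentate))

Cation [Pb…]: ligand charges -2, Pb(IV) ⇒ ion charge 2+.
Anion [Cd…]: ligand charges -4, Cd(II) ⇒ ion charge 2−.

[Pb(NCS)2(PPh3)3(py)][Cd(C2O4)(H2O)2(OH)2]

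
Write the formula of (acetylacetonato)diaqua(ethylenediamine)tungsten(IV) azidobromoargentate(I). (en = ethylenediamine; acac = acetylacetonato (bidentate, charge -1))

Cation [W…]: ligand charges -1, W(IV) ⇒ ion charge 3+.
Anion [Ag…]: ligand charges -2, Ag(I) ⇒ ion charge 1−.
One 3+ cation requires 3 of the 1− anion.

[W(acac)(en)(H2O)2][AgBr(N3)]3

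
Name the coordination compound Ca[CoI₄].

calcium tetraiodocobaltate(II)

The 1 calcium counter-ion carries a total charge of +2, so each complex ion is 2−.
Ligand charges: 4×iodo (-1 each); total -4. So Co + (-4) = 2−, giving Co = +2.
The complex ion is anionic, so cobalt takes the -ate form cobaltate(II).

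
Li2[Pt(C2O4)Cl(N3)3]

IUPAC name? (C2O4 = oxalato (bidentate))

The 2 lithium counter-ions carry a total charge of +2, so each complex ion is 2−.
Ligand charges: 1×oxalato (-2 each), 1×chloro (-1 each), 3×azido (-1 each); total -6. So Pt + (-6) = 2−, giving Pt = +4.
The complex ion is anionic, so platinum takes the -ate form platinate(IV).

lithium triazidochlorooxalatoplatinate(IV)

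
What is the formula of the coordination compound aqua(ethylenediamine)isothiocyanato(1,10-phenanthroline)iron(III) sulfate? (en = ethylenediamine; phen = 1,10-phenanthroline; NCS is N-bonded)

[Fe(en)(H2O)(NCS)(phen)]SO4

Ligands: 1 ethylenediamine (en, neutral), 1 1,10-phenanthroline (phen, neutral), 1 aqua (H2O, neutral), 1 isothiocyanato (NCS, -1). Ligand charge sum = -1.
With Fe in oxidation state +3, the complex ion is [Fe...]^2+.
Charge balance with sulfate (-2) requires 1 complex ion per 1 sulfate.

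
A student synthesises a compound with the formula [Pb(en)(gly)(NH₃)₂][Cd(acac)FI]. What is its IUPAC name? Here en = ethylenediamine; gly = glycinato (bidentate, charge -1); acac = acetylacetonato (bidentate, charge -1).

Both ions are complex: the cation is named first with the plain metal name, the anion second with the -ate form; each ion's ligands are alphabetised independently.
Cadmium is always +2 in its complexes; the anion's ligand charges sum to -3, so the complex anion is 1−.
A 1:1 salt means the cation carries the equal and opposite charge, 1+.
Cation: ligand charges sum to -1; for the ion to be 1+, Pb = +2.

diammine(ethylenediamine)(glycinato)lead(II) (acetylacetonato)fluoroiodocadmate(II)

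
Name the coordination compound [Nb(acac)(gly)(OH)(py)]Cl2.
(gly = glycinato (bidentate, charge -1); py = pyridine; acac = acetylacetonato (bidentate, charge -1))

The 2 chloride counter-ions carry a total charge of -2, so each complex ion is 2+.
Ligand charges: 1×glycinato (-1 each), 1×pyridine (neutral), 1×acetylacetonato (-1 each), 1×hydroxo (-1 each); total -3. So Nb + (-3) = 2+, giving Nb = +5.
Ligands are named alphabetically: acetylacetonato before glycinato before hydroxo before pyridine.

(acetylacetonato)(glycinato)hydroxo(pyridine)niobium(V) chloride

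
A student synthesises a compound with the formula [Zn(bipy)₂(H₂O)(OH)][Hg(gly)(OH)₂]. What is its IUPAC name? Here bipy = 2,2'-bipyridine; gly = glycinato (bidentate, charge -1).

aquabis(2,2'-bipyridine)hydroxozinc(II) (glycinato)dihydroxomercurate(II)

Both ions are complex: the cation is named first with the plain metal name, the anion second with the -ate form; each ion's ligands are alphabetised independently.
Zinc is always +2 in its complexes; the cation's ligand charges sum to -1, so the complex cation is 1+.
A 1:1 salt means the anion carries the equal and opposite charge, 1−.
Anion: ligand charges sum to -3; for the ion to be 1−, Hg = +2.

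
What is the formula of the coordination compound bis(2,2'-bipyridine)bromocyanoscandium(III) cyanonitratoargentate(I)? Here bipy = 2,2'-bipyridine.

[Sc(bipy)2Br(CN)][Ag(CN)(NO3)]

Cation [Sc…]: ligand charges -2, Sc(III) ⇒ ion charge 1+.
Anion [Ag…]: ligand charges -2, Ag(I) ⇒ ion charge 1−.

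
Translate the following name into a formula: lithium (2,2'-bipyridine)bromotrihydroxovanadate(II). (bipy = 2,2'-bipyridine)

Li2[V(bipy)Br(OH)3]

Ligands: 1 bromo (Br, -1), 3 hydroxo (OH, -1), 1 2,2'-bipyridine (bipy, neutral). Ligand charge sum = -4.
With V in oxidation state +2, the complex ion is [V...]^2−.
Charge balance with lithium (+1) requires 1 complex ion per 2 lithium.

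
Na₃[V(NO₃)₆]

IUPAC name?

The 3 sodium counter-ions carry a total charge of +3, so each complex ion is 3−.
Ligand charges: 6×nitrato (-1 each); total -6. So V + (-6) = 3−, giving V = +3.
The complex ion is anionic, so vanadium takes the -ate form vanadate(III).

sodium hexanitratovanadate(III)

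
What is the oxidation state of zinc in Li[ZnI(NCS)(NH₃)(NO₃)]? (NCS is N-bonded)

1 lithium outside the brackets (+1 each) → the complex ion is 1−.
Ligand charges: 1×NH3 neutral; 1×NO3 = -1; 1×NCS = -1; 1×I = -1; sum -3.
Zn + (-3) = 1− ⇒ Zn is +2.

+2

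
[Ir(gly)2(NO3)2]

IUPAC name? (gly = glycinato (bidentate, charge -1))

There is no counter-ion, so the complex is neutral overall.
Ligand charges: 2×glycinato (-1 each), 2×nitrato (-1 each); total -4. So Ir + (-4) = 0, giving Ir = +4.
Ligands are named alphabetically: glycinato before nitrato.

bis(glycinato)dinitratoiridium(IV)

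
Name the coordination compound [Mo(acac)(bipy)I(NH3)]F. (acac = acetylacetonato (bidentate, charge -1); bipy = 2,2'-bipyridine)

The 1 fluoride counter-ion carries a total charge of -1, so each complex ion is 1+.
Ligand charges: 1×acetylacetonato (-1 each), 1×2,2'-bipyridine (neutral), 1×ammine (neutral), 1×iodo (-1 each); total -2. So Mo + (-2) = 1+, giving Mo = +3.
Ligands are named alphabetically: acetylacetonato before ammine before bipyridine before iodo.

(acetylacetonato)ammine(2,2'-bipyridine)iodomolybdenum(III) fluoride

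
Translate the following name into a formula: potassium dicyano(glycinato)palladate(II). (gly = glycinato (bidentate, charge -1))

K[Pd(CN)2(gly)]

Ligands: 2 cyano (CN, -1), 1 glycinato (gly, -1). Ligand charge sum = -3.
With Pd in oxidation state +2, the complex ion is [Pd...]^1−.
Charge balance with potassium (+1) requires 1 complex ion per 1 potassium.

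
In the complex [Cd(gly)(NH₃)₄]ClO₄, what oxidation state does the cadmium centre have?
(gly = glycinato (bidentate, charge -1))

1 perchlorate outside the brackets (-1 each) → the complex ion is 1+.
Ligand charges: 1×gly = -1; 4×NH3 neutral; sum -1.
Cd + (-1) = 1+ ⇒ Cd is +2.

+2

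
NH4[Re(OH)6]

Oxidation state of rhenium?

+5

1 ammonium outside the brackets (+1 each) → the complex ion is 1−.
Ligand charges: 6×OH = -6; sum -6.
Re + (-6) = 1− ⇒ Re is +5.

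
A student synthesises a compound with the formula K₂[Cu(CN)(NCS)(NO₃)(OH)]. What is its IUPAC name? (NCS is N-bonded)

potassium cyanohydroxoisothiocyanatonitratocuprate(II)

The 2 potassium counter-ions carry a total charge of +2, so each complex ion is 2−.
Ligand charges: 1×cyano (-1 each), 1×nitrato (-1 each), 1×hydroxo (-1 each), 1×isothiocyanato (-1 each); total -4. So Cu + (-4) = 2−, giving Cu = +2.
The complex ion is anionic, so copper takes the -ate form cuprate(II).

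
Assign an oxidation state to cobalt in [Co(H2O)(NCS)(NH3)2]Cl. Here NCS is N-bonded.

+2

1 chloride outside the brackets (-1 each) → the complex ion is 1+.
Ligand charges: 1×H2O neutral; 1×NCS = -1; 2×NH3 neutral; sum -1.
Co + (-1) = 1+ ⇒ Co is +2.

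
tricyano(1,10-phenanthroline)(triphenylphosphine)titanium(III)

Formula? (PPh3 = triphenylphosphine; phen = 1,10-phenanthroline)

[Ti(CN)3(phen)(PPh3)]

Ligands: 3 cyano (CN, -1), 1 triphenylphosphine (PPh3, neutral), 1 1,10-phenanthroline (phen, neutral). Ligand charge sum = -3.
With Ti in oxidation state +3, the complex ion is [Ti...].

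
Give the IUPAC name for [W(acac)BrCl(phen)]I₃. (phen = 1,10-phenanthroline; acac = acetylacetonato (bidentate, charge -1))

The 3 iodide counter-ions carry a total charge of -3, so each complex ion is 3+.
Ligand charges: 1×chloro (-1 each), 1×bromo (-1 each), 1×1,10-phenanthroline (neutral), 1×acetylacetonato (-1 each); total -3. So W + (-3) = 3+, giving W = +6.
Ligands are named alphabetically: acetylacetonato before bromo before chloro before phenanthroline.

(acetylacetonato)bromochloro(1,10-phenanthroline)tungsten(VI) iodide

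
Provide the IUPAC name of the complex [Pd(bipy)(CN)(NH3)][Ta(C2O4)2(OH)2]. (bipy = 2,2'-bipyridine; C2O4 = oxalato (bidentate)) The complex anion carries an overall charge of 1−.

ammine(2,2'-bipyridine)cyanopalladium(II) dihydroxodioxalatotantalate(V)

The complex anion is given as 1−; its ligand charges sum to -6, so Ta = +5.
A 1:1 salt means the cation carries the equal and opposite charge, 1+.
Cation: ligand charges sum to -1; for the ion to be 1+, Pd = +2.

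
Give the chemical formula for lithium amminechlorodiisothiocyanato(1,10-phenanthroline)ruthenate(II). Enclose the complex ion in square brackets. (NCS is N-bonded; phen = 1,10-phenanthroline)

Ligands: 2 isothiocyanato (NCS, -1), 1 1,10-phenanthroline (phen, neutral), 1 ammine (NH3, neutral), 1 chloro (Cl, -1). Ligand charge sum = -3.
With Ru in oxidation state +2, the complex ion is [Ru...]^1−.
Charge balance with lithium (+1) requires 1 complex ion per 1 lithium.

Li[RuCl(NCS)2(NH3)(phen)]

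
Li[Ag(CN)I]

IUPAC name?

The 1 lithium counter-ion carries a total charge of +1, so each complex ion is 1−.
Ligand charges: 1×iodo (-1 each), 1×cyano (-1 each); total -2. So Ag + (-2) = 1−, giving Ag = +1.
Ligands are named alphabetically: cyano before iodo.
The complex ion is anionic, so silver takes the -ate form argentate(I).

lithium cyanoiodoargentate(I)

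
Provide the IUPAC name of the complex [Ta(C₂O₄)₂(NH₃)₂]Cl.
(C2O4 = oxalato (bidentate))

diamminedioxalatotantalum(V) chloride

The 1 chloride counter-ion carries a total charge of -1, so each complex ion is 1+.
Ligand charges: 2×ammine (neutral), 2×oxalato (-2 each); total -4. So Ta + (-4) = 1+, giving Ta = +5.
Ligands are named alphabetically: ammine before oxalato.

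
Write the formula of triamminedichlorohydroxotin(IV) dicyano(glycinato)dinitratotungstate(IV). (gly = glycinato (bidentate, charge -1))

Cation [Sn…]: ligand charges -3, Sn(IV) ⇒ ion charge 1+.
Anion [W…]: ligand charges -5, W(IV) ⇒ ion charge 1−.
One 1+ cation balances one 1− anion.

[SnCl2(NH3)3(OH)][W(CN)2(gly)(NO3)2]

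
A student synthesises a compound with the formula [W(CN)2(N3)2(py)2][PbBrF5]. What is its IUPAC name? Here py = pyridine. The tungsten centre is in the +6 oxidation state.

diazidodicyanobis(pyridine)tungsten(VI) bromopentafluoroplumbate(IV)

Both ions are complex: the cation is named first with the plain metal name, the anion second with the -ate form; each ion's ligands are alphabetised independently.
W is given as +6; the cation's ligand charges sum to -4, so the complex cation is 2+.
A 1:1 salt means the anion carries the equal and opposite charge, 2−.
Anion: ligand charges sum to -6; for the ion to be 2−, Pb = +4.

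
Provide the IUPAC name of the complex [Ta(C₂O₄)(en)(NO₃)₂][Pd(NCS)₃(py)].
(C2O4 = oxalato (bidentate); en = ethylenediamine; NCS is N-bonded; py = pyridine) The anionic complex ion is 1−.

(ethylenediamine)dinitratooxalatotantalum(V) triisothiocyanato(pyridine)palladate(II)

Both ions are complex: the cation is named first with the plain metal name, the anion second with the -ate form; each ion's ligands are alphabetised independently.
The complex anion is given as 1−; its ligand charges sum to -3, so Pd = +2.
A 1:1 salt means the cation carries the equal and opposite charge, 1+.
Cation: ligand charges sum to -4; for the ion to be 1+, Ta = +5.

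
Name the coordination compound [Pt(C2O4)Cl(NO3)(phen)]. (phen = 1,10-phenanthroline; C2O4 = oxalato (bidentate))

chloronitratooxalato(1,10-phenanthroline)platinum(IV)

There is no counter-ion, so the complex is neutral overall.
Ligand charges: 1×1,10-phenanthroline (neutral), 1×oxalato (-2 each), 1×chloro (-1 each), 1×nitrato (-1 each); total -4. So Pt + (-4) = 0, giving Pt = +4.
Ligands are named alphabetically: chloro before nitrato before oxalato before phenanthroline.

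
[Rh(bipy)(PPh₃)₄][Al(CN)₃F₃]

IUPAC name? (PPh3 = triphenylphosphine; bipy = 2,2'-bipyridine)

Aluminium is always +3 in its complexes; the anion's ligand charges sum to -6, so the complex anion is 3−.
A 1:1 salt means the cation carries the equal and opposite charge, 3+.
Cation: ligand charges sum to 0; for the ion to be 3+, Rh = +3.

(2,2'-bipyridine)tetrakis(triphenylphosphine)rhodium(III) tricyanotrifluoroaluminate(III)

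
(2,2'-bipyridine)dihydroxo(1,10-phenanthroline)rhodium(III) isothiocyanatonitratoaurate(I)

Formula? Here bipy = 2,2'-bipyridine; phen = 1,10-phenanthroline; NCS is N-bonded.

[Rh(bipy)(OH)2(phen)][Au(NCS)(NO3)]

Cation [Rh…]: ligand charges -2, Rh(III) ⇒ ion charge 1+.
Anion [Au…]: ligand charges -2, Au(I) ⇒ ion charge 1−.
One 1+ cation balances one 1− anion.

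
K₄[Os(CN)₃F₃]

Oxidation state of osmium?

4 potassium outside the brackets (+1 each) → the complex ion is 4−.
Ligand charges: 3×F = -3; 3×CN = -3; sum -6.
Os + (-6) = 4− ⇒ Os is +2.

+2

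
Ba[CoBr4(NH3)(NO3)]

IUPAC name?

The 1 barium counter-ion carries a total charge of +2, so each complex ion is 2−.
Ligand charges: 1×nitrato (-1 each), 1×ammine (neutral), 4×bromo (-1 each); total -5. So Co + (-5) = 2−, giving Co = +3.
Ligands are named alphabetically: ammine before bromo before nitrato.
The complex ion is anionic, so cobalt takes the -ate form cobaltate(III).

barium amminetetrabromonitratocobaltate(III)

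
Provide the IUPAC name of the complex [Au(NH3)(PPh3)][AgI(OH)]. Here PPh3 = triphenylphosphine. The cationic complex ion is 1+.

Both ions are complex: the cation is named first with the plain metal name, the anion second with the -ate form; each ion's ligands are alphabetised independently.
The complex cation is given as 1+; its ligand charges sum to 0, so Au = +1.
A 1:1 salt means the anion carries the equal and opposite charge, 1−.
Anion: ligand charges sum to -2; for the ion to be 1−, Ag = +1.

ammine(triphenylphosphine)gold(I) hydroxoiodoargentate(I)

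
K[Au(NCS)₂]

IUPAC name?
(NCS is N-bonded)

The 1 potassium counter-ion carries a total charge of +1, so each complex ion is 1−.
Ligand charges: 2×isothiocyanato (-1 each); total -2. So Au + (-2) = 1−, giving Au = +1.
The complex ion is anionic, so gold takes the -ate form aurate(I).

potassium diisothiocyanatoaurate(I)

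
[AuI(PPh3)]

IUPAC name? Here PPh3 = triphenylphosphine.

iodo(triphenylphosphine)gold(I)

There is no counter-ion, so the complex is neutral overall.
Ligand charges: 1×triphenylphosphine (neutral), 1×iodo (-1 each); total -1. So Au + (-1) = 0, giving Au = +1.
Ligands are named alphabetically: iodo before triphenylphosphine.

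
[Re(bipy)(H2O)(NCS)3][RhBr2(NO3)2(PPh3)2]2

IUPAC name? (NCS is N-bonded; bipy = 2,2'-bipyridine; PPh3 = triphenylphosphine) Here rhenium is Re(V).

aqua(2,2'-bipyridine)triisothiocyanatorhenium(V) dibromodinitratobis(triphenylphosphine)rhodate(III)

Re is given as +5; the cation's ligand charges sum to -3, so the complex cation is 2+.
With 2 anions per cation, each anion must be 2/2 = 1−.
Anion: ligand charges sum to -4; for the ion to be 1−, Rh = +3.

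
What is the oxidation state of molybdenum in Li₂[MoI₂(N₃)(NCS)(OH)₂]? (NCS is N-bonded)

+4

2 lithium outside the brackets (+1 each) → the complex ion is 2−.
Ligand charges: 1×N3 = -1; 1×NCS = -1; 2×OH = -2; 2×I = -2; sum -6.
Mo + (-6) = 2− ⇒ Mo is +4.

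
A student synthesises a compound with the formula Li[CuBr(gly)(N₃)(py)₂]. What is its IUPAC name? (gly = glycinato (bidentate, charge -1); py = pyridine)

The 1 lithium counter-ion carries a total charge of +1, so each complex ion is 1−.
Ligand charges: 1×bromo (-1 each), 1×glycinato (-1 each), 2×pyridine (neutral), 1×azido (-1 each); total -3. So Cu + (-3) = 1−, giving Cu = +2.
Ligands are named alphabetically: azido before bromo before glycinato before pyridine.
The complex ion is anionic, so copper takes the -ate form cuprate(II).

lithium azidobromo(glycinato)bis(pyridine)cuprate(II)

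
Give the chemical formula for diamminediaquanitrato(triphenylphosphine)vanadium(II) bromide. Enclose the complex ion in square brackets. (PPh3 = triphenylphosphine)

Ligands: 2 aqua (H2O, neutral), 1 nitrato (NO3, -1), 1 triphenylphosphine (PPh3, neutral), 2 ammine (NH3, neutral). Ligand charge sum = -1.
Charge balance with bromide (-1) requires 1 complex ion per 1 bromide.

[V(H2O)2(NH3)2(NO3)(PPh3)]Br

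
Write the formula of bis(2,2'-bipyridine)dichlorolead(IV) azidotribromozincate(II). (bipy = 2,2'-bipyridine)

Cation [Pb…]: ligand charges -2, Pb(IV) ⇒ ion charge 2+.
Anion [Zn…]: ligand charges -4, Zn(II) ⇒ ion charge 2−.
One 2+ cation balances one 2− anion.

[Pb(bipy)2Cl2][ZnBr3(N3)]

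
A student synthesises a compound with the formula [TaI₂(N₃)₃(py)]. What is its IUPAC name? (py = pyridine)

triazidodiiodo(pyridine)tantalum(V)

There is no counter-ion, so the complex is neutral overall.
Ligand charges: 1×pyridine (neutral), 2×iodo (-1 each), 3×azido (-1 each); total -5. So Ta + (-5) = 0, giving Ta = +5.
Ligands are named alphabetically: azido before iodo before pyridine.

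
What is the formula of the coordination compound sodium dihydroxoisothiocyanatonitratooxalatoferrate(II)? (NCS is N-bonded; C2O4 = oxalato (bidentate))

Na4[Fe(C2O4)(NCS)(NO3)(OH)2]

Ligands: 1 isothiocyanato (NCS, -1), 2 hydroxo (OH, -1), 1 oxalato (C2O4, -2), 1 nitrato (NO3, -1). Ligand charge sum = -6.
With Fe in oxidation state +2, the complex ion is [Fe...]^4−.
Charge balance with sodium (+1) requires 1 complex ion per 4 sodium.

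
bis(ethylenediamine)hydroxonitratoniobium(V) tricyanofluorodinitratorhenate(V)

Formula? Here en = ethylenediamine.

Cation [Nb…]: ligand charges -2, Nb(V) ⇒ ion charge 3+.
Anion [Re…]: ligand charges -6, Re(V) ⇒ ion charge 1−.
One 3+ cation requires 3 of the 1− anion.

[Nb(en)2(NO3)(OH)][Re(CN)3F(NO3)2]3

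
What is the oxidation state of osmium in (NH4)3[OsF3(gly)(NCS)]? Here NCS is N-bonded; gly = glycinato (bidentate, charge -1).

+2

3 ammonium outside the brackets (+1 each) → the complex ion is 3−.
Ligand charges: 3×F = -3; 1×NCS = -1; 1×gly = -1; sum -5.
Os + (-5) = 3− ⇒ Os is +2.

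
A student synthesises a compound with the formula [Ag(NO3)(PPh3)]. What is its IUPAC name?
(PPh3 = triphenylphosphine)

There is no counter-ion, so the complex is neutral overall.
Ligand charges: 1×nitrato (-1 each), 1×triphenylphosphine (neutral); total -1. So Ag + (-1) = 0, giving Ag = +1.
Ligands are named alphabetically: nitrato before triphenylphosphine.

nitrato(triphenylphosphine)silver(I)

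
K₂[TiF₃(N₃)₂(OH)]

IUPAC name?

The 2 potassium counter-ions carry a total charge of +2, so each complex ion is 2−.
Ligand charges: 1×hydroxo (-1 each), 3×fluoro (-1 each), 2×azido (-1 each); total -6. So Ti + (-6) = 2−, giving Ti = +4.
Ligands are named alphabetically: azido before fluoro before hydroxo.
The complex ion is anionic, so titanium takes the -ate form titanate(IV).

potassium diazidotrifluorohydroxotitanate(IV)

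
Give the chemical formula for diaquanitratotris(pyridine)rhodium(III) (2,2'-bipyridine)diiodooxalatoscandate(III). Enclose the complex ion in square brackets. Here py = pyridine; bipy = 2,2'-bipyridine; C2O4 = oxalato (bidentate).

Cation [Rh…]: ligand charges -1, Rh(III) ⇒ ion charge 2+.
Anion [Sc…]: ligand charges -4, Sc(III) ⇒ ion charge 1−.
One 2+ cation requires 2 of the 1− anion.

[Rh(H2O)2(NO3)(py)3][Sc(bipy)(C2O4)I2]2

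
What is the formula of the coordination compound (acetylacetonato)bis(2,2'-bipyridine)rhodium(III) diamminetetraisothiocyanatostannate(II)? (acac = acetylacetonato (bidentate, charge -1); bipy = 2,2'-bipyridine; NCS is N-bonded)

Cation [Rh…]: ligand charges -1, Rh(III) ⇒ ion charge 2+.
Anion [Sn…]: ligand charges -4, Sn(II) ⇒ ion charge 2−.
One 2+ cation balances one 2− anion.

[Rh(acac)(bipy)2][Sn(NCS)4(NH3)2]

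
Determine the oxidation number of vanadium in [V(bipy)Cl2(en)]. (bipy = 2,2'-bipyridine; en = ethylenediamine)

No counter-ion: the bracketed complex is neutral.
Ligand charges: 1×bipy neutral; 1×en neutral; 2×Cl = -2; sum -2.
V + (-2) = 0 ⇒ V is +2.

+2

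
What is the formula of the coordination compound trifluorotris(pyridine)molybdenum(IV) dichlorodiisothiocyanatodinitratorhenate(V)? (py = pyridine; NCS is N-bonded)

[MoF3(py)3][ReCl2(NCS)2(NO3)2]

Cation [Mo…]: ligand charges -3, Mo(IV) ⇒ ion charge 1+.
Anion [Re…]: ligand charges -6, Re(V) ⇒ ion charge 1−.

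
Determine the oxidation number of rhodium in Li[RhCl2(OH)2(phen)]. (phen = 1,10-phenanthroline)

1 lithium outside the brackets (+1 each) → the complex ion is 1−.
Ligand charges: 2×OH = -2; 2×Cl = -2; 1×phen neutral; sum -4.
Rh + (-4) = 1− ⇒ Rh is +3.

+3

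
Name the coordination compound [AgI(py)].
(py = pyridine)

There is no counter-ion, so the complex is neutral overall.
Ligand charges: 1×pyridine (neutral), 1×iodo (-1 each); total -1. So Ag + (-1) = 0, giving Ag = +1.
Ligands are named alphabetically: iodo before pyridine.

iodo(pyridine)silver(I)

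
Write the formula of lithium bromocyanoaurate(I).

Ligands: 1 cyano (CN, -1), 1 bromo (Br, -1). Ligand charge sum = -2.
With Au in oxidation state +1, the complex ion is [Au...]^1−.
Charge balance with lithium (+1) requires 1 complex ion per 1 lithium.

Li[AuBr(CN)]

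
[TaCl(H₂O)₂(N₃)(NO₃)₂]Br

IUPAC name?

The 1 bromide counter-ion carries a total charge of -1, so each complex ion is 1+.
Ligand charges: 1×azido (-1 each), 1×chloro (-1 each), 2×nitrato (-1 each), 2×aqua (neutral); total -4. So Ta + (-4) = 1+, giving Ta = +5.
Ligands are named alphabetically: aqua before azido before chloro before nitrato.

diaquaazidochlorodinitratotantalum(V) bromide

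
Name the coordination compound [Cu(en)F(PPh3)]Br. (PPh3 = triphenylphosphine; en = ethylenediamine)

(ethylenediamine)fluoro(triphenylphosphine)copper(II) bromide

The 1 bromide counter-ion carries a total charge of -1, so each complex ion is 1+.
Ligand charges: 1×triphenylphosphine (neutral), 1×ethylenediamine (neutral), 1×fluoro (-1 each); total -1. So Cu + (-1) = 1+, giving Cu = +2.
Ligands are named alphabetically: ethylenediamine before fluoro before triphenylphosphine.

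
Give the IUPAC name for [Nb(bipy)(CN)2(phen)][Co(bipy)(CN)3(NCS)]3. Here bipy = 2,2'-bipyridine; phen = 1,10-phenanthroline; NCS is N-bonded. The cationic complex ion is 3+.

Both ions are complex: the cation is named first with the plain metal name, the anion second with the -ate form; each ion's ligands are alphabetised independently.
The complex cation is given as 3+; its ligand charges sum to -2, so Nb = +5.
With 3 anions per cation, each anion must be 3/3 = 1−.
Anion: ligand charges sum to -4; for the ion to be 1−, Co = +3.

(2,2'-bipyridine)dicyano(1,10-phenanthroline)niobium(V) (2,2'-bipyridine)tricyanoisothiocyanatocobaltate(III)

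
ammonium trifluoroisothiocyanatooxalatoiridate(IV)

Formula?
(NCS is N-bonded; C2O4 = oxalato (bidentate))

Ligands: 1 isothiocyanato (NCS, -1), 1 oxalato (C2O4, -2), 3 fluoro (F, -1). Ligand charge sum = -6.
Charge balance with ammonium (+1) requires 1 complex ion per 2 ammonium.

(NH4)2[Ir(C2O4)F3(NCS)]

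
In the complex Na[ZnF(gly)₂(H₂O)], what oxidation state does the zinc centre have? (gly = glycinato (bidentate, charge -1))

1 sodium outside the brackets (+1 each) → the complex ion is 1−.
Ligand charges: 1×F = -1; 2×gly = -2; 1×H2O neutral; sum -3.
Zn + (-3) = 1− ⇒ Zn is +2.

+2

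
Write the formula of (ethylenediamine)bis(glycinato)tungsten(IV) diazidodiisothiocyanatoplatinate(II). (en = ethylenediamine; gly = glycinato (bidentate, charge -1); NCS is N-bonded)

[W(en)(gly)2][Pt(N3)2(NCS)2]

Cation [W…]: ligand charges -2, W(IV) ⇒ ion charge 2+.
Anion [Pt…]: ligand charges -4, Pt(II) ⇒ ion charge 2−.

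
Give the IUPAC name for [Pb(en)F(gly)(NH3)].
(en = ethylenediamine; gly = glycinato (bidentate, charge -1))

ammine(ethylenediamine)fluoro(glycinato)lead(II)

There is no counter-ion, so the complex is neutral overall.
Ligand charges: 1×fluoro (-1 each), 1×ethylenediamine (neutral), 1×ammine (neutral), 1×glycinato (-1 each); total -2. So Pb + (-2) = 0, giving Pb = +2.
Ligands are named alphabetically: ammine before ethylenediamine before fluoro before glycinato.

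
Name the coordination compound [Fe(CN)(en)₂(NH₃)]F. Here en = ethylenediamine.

amminecyanobis(ethylenediamine)iron(II) fluoride

The 1 fluoride counter-ion carries a total charge of -1, so each complex ion is 1+.
Ligand charges: 1×cyano (-1 each), 1×ammine (neutral), 2×ethylenediamine (neutral); total -1. So Fe + (-1) = 1+, giving Fe = +2.
Ligands are named alphabetically: ammine before cyano before ethylenediamine.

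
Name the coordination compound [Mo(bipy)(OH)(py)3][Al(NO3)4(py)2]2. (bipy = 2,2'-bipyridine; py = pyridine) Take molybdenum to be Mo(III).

Both ions are complex: the cation is named first with the plain metal name, the anion second with the -ate form; each ion's ligands are alphabetised independently.
Mo is given as +3; the cation's ligand charges sum to -1, so the complex cation is 2+.
With 2 anions per cation, each anion must be 2/2 = 1−.
Anion: ligand charges sum to -4; for the ion to be 1−, Al = +3.

(2,2'-bipyridine)hydroxotris(pyridine)molybdenum(III) tetranitratobis(pyridine)aluminate(III)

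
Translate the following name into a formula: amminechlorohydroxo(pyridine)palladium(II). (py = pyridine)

[PdCl(NH3)(OH)(py)]

Ligands: 1 chloro (Cl, -1), 1 ammine (NH3, neutral), 1 hydroxo (OH, -1), 1 pyridine (py, neutral). Ligand charge sum = -2.
With Pd in oxidation state +2, the complex ion is [Pd...].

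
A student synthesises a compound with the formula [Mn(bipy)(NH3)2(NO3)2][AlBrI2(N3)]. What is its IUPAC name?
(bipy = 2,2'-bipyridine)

diammine(2,2'-bipyridine)dinitratomanganese(III) azidobromodiiodoaluminate(III)

Aluminium is always +3 in its complexes; the anion's ligand charges sum to -4, so the complex anion is 1−.
A 1:1 salt means the cation carries the equal and opposite charge, 1+.
Cation: ligand charges sum to -2; for the ion to be 1+, Mn = +3.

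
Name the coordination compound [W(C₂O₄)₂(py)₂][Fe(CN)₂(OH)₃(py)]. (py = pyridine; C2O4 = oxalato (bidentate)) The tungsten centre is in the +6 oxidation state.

dioxalatobis(pyridine)tungsten(VI) dicyanotrihydroxo(pyridine)ferrate(III)

Both ions are complex: the cation is named first with the plain metal name, the anion second with the -ate form; each ion's ligands are alphabetised independently.
W is given as +6; the cation's ligand charges sum to -4, so the complex cation is 2+.
A 1:1 salt means the anion carries the equal and opposite charge, 2−.
Anion: ligand charges sum to -5; for the ion to be 2−, Fe = +3.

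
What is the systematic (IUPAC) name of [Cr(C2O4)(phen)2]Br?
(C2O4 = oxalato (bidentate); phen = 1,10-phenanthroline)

The 1 bromide counter-ion carries a total charge of -1, so each complex ion is 1+.
Ligand charges: 1×oxalato (-2 each), 2×1,10-phenanthroline (neutral); total -2. So Cr + (-2) = 1+, giving Cr = +3.
Ligands are named alphabetically: oxalato before phenanthroline.

oxalatobis(1,10-phenanthroline)chromium(III) bromide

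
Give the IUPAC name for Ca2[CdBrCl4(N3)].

calcium azidobromotetrachlorocadmate(II)

The 2 calcium counter-ions carry a total charge of +4, so each complex ion is 4−.
Ligand charges: 1×bromo (-1 each), 4×chloro (-1 each), 1×azido (-1 each); total -6. So Cd + (-6) = 4−, giving Cd = +2.
Ligands are named alphabetically: azido before bromo before chloro.
The complex ion is anionic, so cadmium takes the -ate form cadmate(II).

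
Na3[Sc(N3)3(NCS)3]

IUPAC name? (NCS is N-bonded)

sodium triazidotriisothiocyanatoscandate(III)

The 3 sodium counter-ions carry a total charge of +3, so each complex ion is 3−.
Ligand charges: 3×isothiocyanato (-1 each), 3×azido (-1 each); total -6. So Sc + (-6) = 3−, giving Sc = +3.
The complex ion is anionic, so scandium takes the -ate form scandate(III).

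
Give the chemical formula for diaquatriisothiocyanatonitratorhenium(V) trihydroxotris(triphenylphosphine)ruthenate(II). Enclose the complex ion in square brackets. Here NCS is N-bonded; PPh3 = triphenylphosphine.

Cation [Re…]: ligand charges -4, Re(V) ⇒ ion charge 1+.
Anion [Ru…]: ligand charges -3, Ru(II) ⇒ ion charge 1−.

[Re(H2O)2(NCS)3(NO3)][Ru(OH)3(PPh3)3]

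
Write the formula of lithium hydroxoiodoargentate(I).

Ligands: 1 hydroxo (OH, -1), 1 iodo (I, -1). Ligand charge sum = -2.
Charge balance with lithium (+1) requires 1 complex ion per 1 lithium.

Li[AgI(OH)]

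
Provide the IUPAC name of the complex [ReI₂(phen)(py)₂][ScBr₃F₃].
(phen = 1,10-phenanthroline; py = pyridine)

Both ions are complex: the cation is named first with the plain metal name, the anion second with the -ate form; each ion's ligands are alphabetised independently.
Scandium is always +3 in its complexes; the anion's ligand charges sum to -6, so the complex anion is 3−.
A 1:1 salt means the cation carries the equal and opposite charge, 3+.
Cation: ligand charges sum to -2; for the ion to be 3+, Re = +5.

diiodo(1,10-phenanthroline)bis(pyridine)rhenium(V) tribromotrifluoroscandate(III)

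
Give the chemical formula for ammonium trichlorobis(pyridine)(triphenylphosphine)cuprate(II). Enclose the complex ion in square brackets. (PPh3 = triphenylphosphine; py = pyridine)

NH4[CuCl3(PPh3)(py)2]

Ligands: 1 triphenylphosphine (PPh3, neutral), 2 pyridine (py, neutral), 3 chloro (Cl, -1). Ligand charge sum = -3.
With Cu in oxidation state +2, the complex ion is [Cu...]^1−.
Charge balance with ammonium (+1) requires 1 complex ion per 1 ammonium.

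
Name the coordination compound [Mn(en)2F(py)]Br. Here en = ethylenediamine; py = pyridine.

bis(ethylenediamine)fluoro(pyridine)manganese(II) bromide

The 1 bromide counter-ion carries a total charge of -1, so each complex ion is 1+.
Ligand charges: 2×ethylenediamine (neutral), 1×pyridine (neutral), 1×fluoro (-1 each); total -1. So Mn + (-1) = 1+, giving Mn = +2.
Ligands are named alphabetically: ethylenediamine before fluoro before pyridine.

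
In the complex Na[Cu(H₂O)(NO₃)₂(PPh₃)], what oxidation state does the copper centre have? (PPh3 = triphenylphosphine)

1 sodium outside the brackets (+1 each) → the complex ion is 1−.
Ligand charges: 1×PPh3 neutral; 1×H2O neutral; 2×NO3 = -2; sum -2.
Cu + (-2) = 1− ⇒ Cu is +1.

+1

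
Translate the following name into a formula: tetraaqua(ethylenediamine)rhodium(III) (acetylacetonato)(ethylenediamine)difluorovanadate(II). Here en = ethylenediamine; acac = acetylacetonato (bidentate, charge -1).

Cation [Rh…]: ligand charges 0, Rh(III) ⇒ ion charge 3+.
Anion [V…]: ligand charges -3, V(II) ⇒ ion charge 1−.

[Rh(en)(H2O)4][V(acac)(en)F2]3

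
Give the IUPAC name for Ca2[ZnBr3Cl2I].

calcium tribromodichloroiodozincate(II)

The 2 calcium counter-ions carry a total charge of +4, so each complex ion is 4−.
Ligand charges: 2×chloro (-1 each), 1×iodo (-1 each), 3×bromo (-1 each); total -6. So Zn + (-6) = 4−, giving Zn = +2.
Ligands are named alphabetically: bromo before chloro before iodo.
The complex ion is anionic, so zinc takes the -ate form zincate(II).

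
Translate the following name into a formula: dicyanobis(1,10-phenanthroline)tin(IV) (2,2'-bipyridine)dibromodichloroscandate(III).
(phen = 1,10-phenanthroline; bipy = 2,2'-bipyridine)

Cation [Sn…]: ligand charges -2, Sn(IV) ⇒ ion charge 2+.
Anion [Sc…]: ligand charges -4, Sc(III) ⇒ ion charge 1−.
One 2+ cation requires 2 of the 1− anion.

[Sn(CN)2(phen)2][Sc(bipy)Br2Cl2]2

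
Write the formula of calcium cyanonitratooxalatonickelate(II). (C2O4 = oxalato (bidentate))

Ca[Ni(C2O4)(CN)(NO3)]

Ligands: 1 nitrato (NO3, -1), 1 oxalato (C2O4, -2), 1 cyano (CN, -1). Ligand charge sum = -4.
Charge balance with calcium (+2) requires 1 complex ion per 1 calcium.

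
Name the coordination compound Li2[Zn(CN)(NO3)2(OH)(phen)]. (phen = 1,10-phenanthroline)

lithium cyanohydroxodinitrato(1,10-phenanthroline)zincate(II)

The 2 lithium counter-ions carry a total charge of +2, so each complex ion is 2−.
Ligand charges: 1×cyano (-1 each), 1×1,10-phenanthroline (neutral), 1×hydroxo (-1 each), 2×nitrato (-1 each); total -4. So Zn + (-4) = 2−, giving Zn = +2.
The complex ion is anionic, so zinc takes the -ate form zincate(II).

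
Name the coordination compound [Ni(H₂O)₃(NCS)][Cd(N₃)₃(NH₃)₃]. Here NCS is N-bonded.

triaquaisothiocyanatonickel(II) triamminetriazidocadmate(II)

Both ions are complex: the cation is named first with the plain metal name, the anion second with the -ate form; each ion's ligands are alphabetised independently.
Cadmium is always +2 in its complexes; the anion's ligand charges sum to -3, so the complex anion is 1−.
A 1:1 salt means the cation carries the equal and opposite charge, 1+.
Cation: ligand charges sum to -1; for the ion to be 1+, Ni = +2.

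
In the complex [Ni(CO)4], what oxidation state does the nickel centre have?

No counter-ion: the bracketed complex is neutral.
Ligand charges: 4×CO neutral; sum 0.
Ni + (0) = 0 ⇒ Ni is 0.

0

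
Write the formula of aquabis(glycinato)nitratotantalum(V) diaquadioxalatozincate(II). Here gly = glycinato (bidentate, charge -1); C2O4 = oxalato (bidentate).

Cation [Ta…]: ligand charges -3, Ta(V) ⇒ ion charge 2+.
Anion [Zn…]: ligand charges -4, Zn(II) ⇒ ion charge 2−.

[Ta(gly)2(H2O)(NO3)][Zn(C2O4)2(H2O)2]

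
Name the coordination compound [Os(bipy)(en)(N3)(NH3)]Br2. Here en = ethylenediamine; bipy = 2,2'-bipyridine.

ammineazido(2,2'-bipyridine)(ethylenediamine)osmium(III) bromide

The 2 bromide counter-ions carry a total charge of -2, so each complex ion is 2+.
Ligand charges: 1×azido (-1 each), 1×ethylenediamine (neutral), 1×2,2'-bipyridine (neutral), 1×ammine (neutral); total -1. So Os + (-1) = 2+, giving Os = +3.
Ligands are named alphabetically: ammine before azido before bipyridine before ethylenediamine.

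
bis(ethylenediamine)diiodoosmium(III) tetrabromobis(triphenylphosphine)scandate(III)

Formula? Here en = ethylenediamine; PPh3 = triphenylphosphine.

[Os(en)2I2][ScBr4(PPh3)2]

Cation [Os…]: ligand charges -2, Os(III) ⇒ ion charge 1+.
Anion [Sc…]: ligand charges -4, Sc(III) ⇒ ion charge 1−.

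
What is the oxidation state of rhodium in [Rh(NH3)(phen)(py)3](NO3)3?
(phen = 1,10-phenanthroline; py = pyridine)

+3

3 nitrate outside the brackets (-1 each) → the complex ion is 3+.
Ligand charges: 1×phen neutral; 3×py neutral; 1×NH3 neutral; sum 0.
Rh + (0) = 3+ ⇒ Rh is +3.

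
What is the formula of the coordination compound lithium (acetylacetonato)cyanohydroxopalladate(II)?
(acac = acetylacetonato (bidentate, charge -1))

Li[Pd(acac)(CN)(OH)]

Ligands: 1 cyano (CN, -1), 1 hydroxo (OH, -1), 1 acetylacetonato (acac, -1). Ligand charge sum = -3.
With Pd in oxidation state +2, the complex ion is [Pd...]^1−.
Charge balance with lithium (+1) requires 1 complex ion per 1 lithium.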